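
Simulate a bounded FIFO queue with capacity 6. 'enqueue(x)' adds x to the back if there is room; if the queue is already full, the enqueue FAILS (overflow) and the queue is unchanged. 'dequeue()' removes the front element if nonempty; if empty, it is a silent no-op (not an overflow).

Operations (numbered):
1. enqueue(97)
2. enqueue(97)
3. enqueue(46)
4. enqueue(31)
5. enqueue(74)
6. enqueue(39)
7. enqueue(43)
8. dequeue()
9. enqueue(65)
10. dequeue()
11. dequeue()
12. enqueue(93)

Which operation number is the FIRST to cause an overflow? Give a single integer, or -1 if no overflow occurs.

Answer: 7

Derivation:
1. enqueue(97): size=1
2. enqueue(97): size=2
3. enqueue(46): size=3
4. enqueue(31): size=4
5. enqueue(74): size=5
6. enqueue(39): size=6
7. enqueue(43): size=6=cap → OVERFLOW (fail)
8. dequeue(): size=5
9. enqueue(65): size=6
10. dequeue(): size=5
11. dequeue(): size=4
12. enqueue(93): size=5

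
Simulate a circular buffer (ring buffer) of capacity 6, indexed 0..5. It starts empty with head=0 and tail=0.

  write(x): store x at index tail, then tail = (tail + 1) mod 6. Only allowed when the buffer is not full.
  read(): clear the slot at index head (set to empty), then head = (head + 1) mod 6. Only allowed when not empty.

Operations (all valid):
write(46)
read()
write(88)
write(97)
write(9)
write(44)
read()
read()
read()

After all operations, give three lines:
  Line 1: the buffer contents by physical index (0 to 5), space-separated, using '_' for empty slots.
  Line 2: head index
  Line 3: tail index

Answer: _ _ _ _ 44 _
4
5

Derivation:
write(46): buf=[46 _ _ _ _ _], head=0, tail=1, size=1
read(): buf=[_ _ _ _ _ _], head=1, tail=1, size=0
write(88): buf=[_ 88 _ _ _ _], head=1, tail=2, size=1
write(97): buf=[_ 88 97 _ _ _], head=1, tail=3, size=2
write(9): buf=[_ 88 97 9 _ _], head=1, tail=4, size=3
write(44): buf=[_ 88 97 9 44 _], head=1, tail=5, size=4
read(): buf=[_ _ 97 9 44 _], head=2, tail=5, size=3
read(): buf=[_ _ _ 9 44 _], head=3, tail=5, size=2
read(): buf=[_ _ _ _ 44 _], head=4, tail=5, size=1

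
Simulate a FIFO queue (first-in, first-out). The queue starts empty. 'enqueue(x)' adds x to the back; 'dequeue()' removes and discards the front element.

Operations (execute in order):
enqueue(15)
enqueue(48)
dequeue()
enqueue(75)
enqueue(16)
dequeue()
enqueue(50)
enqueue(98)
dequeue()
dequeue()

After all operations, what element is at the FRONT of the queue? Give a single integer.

Answer: 50

Derivation:
enqueue(15): queue = [15]
enqueue(48): queue = [15, 48]
dequeue(): queue = [48]
enqueue(75): queue = [48, 75]
enqueue(16): queue = [48, 75, 16]
dequeue(): queue = [75, 16]
enqueue(50): queue = [75, 16, 50]
enqueue(98): queue = [75, 16, 50, 98]
dequeue(): queue = [16, 50, 98]
dequeue(): queue = [50, 98]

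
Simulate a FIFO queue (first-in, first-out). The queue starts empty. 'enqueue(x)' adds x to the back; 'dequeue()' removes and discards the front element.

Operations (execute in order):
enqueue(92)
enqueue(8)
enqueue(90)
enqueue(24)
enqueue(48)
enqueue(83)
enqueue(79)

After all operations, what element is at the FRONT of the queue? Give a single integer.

enqueue(92): queue = [92]
enqueue(8): queue = [92, 8]
enqueue(90): queue = [92, 8, 90]
enqueue(24): queue = [92, 8, 90, 24]
enqueue(48): queue = [92, 8, 90, 24, 48]
enqueue(83): queue = [92, 8, 90, 24, 48, 83]
enqueue(79): queue = [92, 8, 90, 24, 48, 83, 79]

Answer: 92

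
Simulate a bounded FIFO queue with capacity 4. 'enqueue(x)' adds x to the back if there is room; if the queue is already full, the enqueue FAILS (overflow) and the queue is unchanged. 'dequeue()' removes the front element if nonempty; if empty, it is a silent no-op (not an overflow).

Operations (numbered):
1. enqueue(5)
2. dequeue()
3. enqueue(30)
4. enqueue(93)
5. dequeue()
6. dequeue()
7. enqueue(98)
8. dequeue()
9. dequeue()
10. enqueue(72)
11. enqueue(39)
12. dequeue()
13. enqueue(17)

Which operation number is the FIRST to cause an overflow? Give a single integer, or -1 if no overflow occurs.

Answer: -1

Derivation:
1. enqueue(5): size=1
2. dequeue(): size=0
3. enqueue(30): size=1
4. enqueue(93): size=2
5. dequeue(): size=1
6. dequeue(): size=0
7. enqueue(98): size=1
8. dequeue(): size=0
9. dequeue(): empty, no-op, size=0
10. enqueue(72): size=1
11. enqueue(39): size=2
12. dequeue(): size=1
13. enqueue(17): size=2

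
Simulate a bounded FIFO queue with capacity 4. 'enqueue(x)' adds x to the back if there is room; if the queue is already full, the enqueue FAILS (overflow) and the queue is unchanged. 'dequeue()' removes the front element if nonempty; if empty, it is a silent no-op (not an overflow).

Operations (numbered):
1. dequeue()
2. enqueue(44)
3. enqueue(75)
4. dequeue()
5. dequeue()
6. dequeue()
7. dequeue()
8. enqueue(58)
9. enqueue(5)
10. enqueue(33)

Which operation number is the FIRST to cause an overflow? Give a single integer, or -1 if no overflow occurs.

Answer: -1

Derivation:
1. dequeue(): empty, no-op, size=0
2. enqueue(44): size=1
3. enqueue(75): size=2
4. dequeue(): size=1
5. dequeue(): size=0
6. dequeue(): empty, no-op, size=0
7. dequeue(): empty, no-op, size=0
8. enqueue(58): size=1
9. enqueue(5): size=2
10. enqueue(33): size=3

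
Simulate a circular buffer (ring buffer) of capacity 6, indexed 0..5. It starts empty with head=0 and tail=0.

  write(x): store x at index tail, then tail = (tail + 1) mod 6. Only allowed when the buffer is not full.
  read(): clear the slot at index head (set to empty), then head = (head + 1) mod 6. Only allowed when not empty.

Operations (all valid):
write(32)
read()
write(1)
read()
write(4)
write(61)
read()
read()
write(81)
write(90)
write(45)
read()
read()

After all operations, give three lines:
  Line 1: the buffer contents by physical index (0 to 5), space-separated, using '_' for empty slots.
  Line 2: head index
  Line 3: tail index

Answer: 45 _ _ _ _ _
0
1

Derivation:
write(32): buf=[32 _ _ _ _ _], head=0, tail=1, size=1
read(): buf=[_ _ _ _ _ _], head=1, tail=1, size=0
write(1): buf=[_ 1 _ _ _ _], head=1, tail=2, size=1
read(): buf=[_ _ _ _ _ _], head=2, tail=2, size=0
write(4): buf=[_ _ 4 _ _ _], head=2, tail=3, size=1
write(61): buf=[_ _ 4 61 _ _], head=2, tail=4, size=2
read(): buf=[_ _ _ 61 _ _], head=3, tail=4, size=1
read(): buf=[_ _ _ _ _ _], head=4, tail=4, size=0
write(81): buf=[_ _ _ _ 81 _], head=4, tail=5, size=1
write(90): buf=[_ _ _ _ 81 90], head=4, tail=0, size=2
write(45): buf=[45 _ _ _ 81 90], head=4, tail=1, size=3
read(): buf=[45 _ _ _ _ 90], head=5, tail=1, size=2
read(): buf=[45 _ _ _ _ _], head=0, tail=1, size=1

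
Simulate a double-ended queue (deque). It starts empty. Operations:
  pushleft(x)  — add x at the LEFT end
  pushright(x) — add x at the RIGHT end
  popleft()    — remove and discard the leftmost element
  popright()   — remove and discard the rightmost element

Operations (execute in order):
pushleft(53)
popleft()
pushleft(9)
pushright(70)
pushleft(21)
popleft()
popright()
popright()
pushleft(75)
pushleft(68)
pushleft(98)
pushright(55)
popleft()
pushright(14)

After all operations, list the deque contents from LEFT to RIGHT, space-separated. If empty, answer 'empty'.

pushleft(53): [53]
popleft(): []
pushleft(9): [9]
pushright(70): [9, 70]
pushleft(21): [21, 9, 70]
popleft(): [9, 70]
popright(): [9]
popright(): []
pushleft(75): [75]
pushleft(68): [68, 75]
pushleft(98): [98, 68, 75]
pushright(55): [98, 68, 75, 55]
popleft(): [68, 75, 55]
pushright(14): [68, 75, 55, 14]

Answer: 68 75 55 14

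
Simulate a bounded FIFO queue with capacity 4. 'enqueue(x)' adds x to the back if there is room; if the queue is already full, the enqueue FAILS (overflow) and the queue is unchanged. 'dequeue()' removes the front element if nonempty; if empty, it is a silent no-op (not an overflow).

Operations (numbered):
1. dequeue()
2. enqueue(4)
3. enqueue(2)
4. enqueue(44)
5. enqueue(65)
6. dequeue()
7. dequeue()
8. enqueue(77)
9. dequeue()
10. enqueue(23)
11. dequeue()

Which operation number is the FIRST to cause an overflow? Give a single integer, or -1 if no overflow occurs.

Answer: -1

Derivation:
1. dequeue(): empty, no-op, size=0
2. enqueue(4): size=1
3. enqueue(2): size=2
4. enqueue(44): size=3
5. enqueue(65): size=4
6. dequeue(): size=3
7. dequeue(): size=2
8. enqueue(77): size=3
9. dequeue(): size=2
10. enqueue(23): size=3
11. dequeue(): size=2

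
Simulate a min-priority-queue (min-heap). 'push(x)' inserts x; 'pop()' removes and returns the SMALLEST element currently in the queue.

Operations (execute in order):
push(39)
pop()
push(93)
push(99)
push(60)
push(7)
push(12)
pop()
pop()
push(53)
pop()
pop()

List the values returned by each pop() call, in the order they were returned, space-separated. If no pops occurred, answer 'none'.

Answer: 39 7 12 53 60

Derivation:
push(39): heap contents = [39]
pop() → 39: heap contents = []
push(93): heap contents = [93]
push(99): heap contents = [93, 99]
push(60): heap contents = [60, 93, 99]
push(7): heap contents = [7, 60, 93, 99]
push(12): heap contents = [7, 12, 60, 93, 99]
pop() → 7: heap contents = [12, 60, 93, 99]
pop() → 12: heap contents = [60, 93, 99]
push(53): heap contents = [53, 60, 93, 99]
pop() → 53: heap contents = [60, 93, 99]
pop() → 60: heap contents = [93, 99]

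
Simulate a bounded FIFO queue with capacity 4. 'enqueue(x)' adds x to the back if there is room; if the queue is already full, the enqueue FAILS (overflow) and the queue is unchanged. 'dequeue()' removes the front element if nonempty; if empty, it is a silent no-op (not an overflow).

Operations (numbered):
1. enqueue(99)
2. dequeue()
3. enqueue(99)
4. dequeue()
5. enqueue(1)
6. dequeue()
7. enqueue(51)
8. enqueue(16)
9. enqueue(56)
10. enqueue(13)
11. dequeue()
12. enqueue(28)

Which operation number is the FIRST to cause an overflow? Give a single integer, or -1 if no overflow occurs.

Answer: -1

Derivation:
1. enqueue(99): size=1
2. dequeue(): size=0
3. enqueue(99): size=1
4. dequeue(): size=0
5. enqueue(1): size=1
6. dequeue(): size=0
7. enqueue(51): size=1
8. enqueue(16): size=2
9. enqueue(56): size=3
10. enqueue(13): size=4
11. dequeue(): size=3
12. enqueue(28): size=4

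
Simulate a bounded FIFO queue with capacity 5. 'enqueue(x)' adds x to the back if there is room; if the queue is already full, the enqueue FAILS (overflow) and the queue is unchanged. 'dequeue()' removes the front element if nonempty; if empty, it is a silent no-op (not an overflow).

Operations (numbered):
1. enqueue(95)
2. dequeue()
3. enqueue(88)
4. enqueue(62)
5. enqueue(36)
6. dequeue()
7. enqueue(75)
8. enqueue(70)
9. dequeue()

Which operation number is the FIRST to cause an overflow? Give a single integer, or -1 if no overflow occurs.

Answer: -1

Derivation:
1. enqueue(95): size=1
2. dequeue(): size=0
3. enqueue(88): size=1
4. enqueue(62): size=2
5. enqueue(36): size=3
6. dequeue(): size=2
7. enqueue(75): size=3
8. enqueue(70): size=4
9. dequeue(): size=3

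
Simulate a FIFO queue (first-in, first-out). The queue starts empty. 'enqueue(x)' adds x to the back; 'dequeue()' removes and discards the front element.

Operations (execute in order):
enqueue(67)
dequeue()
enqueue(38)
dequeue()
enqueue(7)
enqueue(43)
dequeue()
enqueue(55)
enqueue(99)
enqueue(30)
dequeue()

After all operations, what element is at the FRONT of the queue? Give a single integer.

Answer: 55

Derivation:
enqueue(67): queue = [67]
dequeue(): queue = []
enqueue(38): queue = [38]
dequeue(): queue = []
enqueue(7): queue = [7]
enqueue(43): queue = [7, 43]
dequeue(): queue = [43]
enqueue(55): queue = [43, 55]
enqueue(99): queue = [43, 55, 99]
enqueue(30): queue = [43, 55, 99, 30]
dequeue(): queue = [55, 99, 30]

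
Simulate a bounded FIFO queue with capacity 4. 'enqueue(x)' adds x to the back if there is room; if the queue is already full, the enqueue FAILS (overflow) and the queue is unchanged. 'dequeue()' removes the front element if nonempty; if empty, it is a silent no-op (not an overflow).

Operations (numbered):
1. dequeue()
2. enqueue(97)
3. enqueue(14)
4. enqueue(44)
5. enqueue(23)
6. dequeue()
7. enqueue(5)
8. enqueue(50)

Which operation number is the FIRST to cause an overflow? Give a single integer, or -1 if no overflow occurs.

1. dequeue(): empty, no-op, size=0
2. enqueue(97): size=1
3. enqueue(14): size=2
4. enqueue(44): size=3
5. enqueue(23): size=4
6. dequeue(): size=3
7. enqueue(5): size=4
8. enqueue(50): size=4=cap → OVERFLOW (fail)

Answer: 8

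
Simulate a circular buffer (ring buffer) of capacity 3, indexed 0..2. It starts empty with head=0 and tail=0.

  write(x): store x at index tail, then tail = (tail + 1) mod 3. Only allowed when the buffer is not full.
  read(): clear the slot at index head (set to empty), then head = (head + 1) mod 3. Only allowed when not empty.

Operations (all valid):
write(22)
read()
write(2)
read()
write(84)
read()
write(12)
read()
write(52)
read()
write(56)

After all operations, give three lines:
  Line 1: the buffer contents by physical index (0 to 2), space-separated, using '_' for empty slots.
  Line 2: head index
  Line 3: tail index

Answer: _ _ 56
2
0

Derivation:
write(22): buf=[22 _ _], head=0, tail=1, size=1
read(): buf=[_ _ _], head=1, tail=1, size=0
write(2): buf=[_ 2 _], head=1, tail=2, size=1
read(): buf=[_ _ _], head=2, tail=2, size=0
write(84): buf=[_ _ 84], head=2, tail=0, size=1
read(): buf=[_ _ _], head=0, tail=0, size=0
write(12): buf=[12 _ _], head=0, tail=1, size=1
read(): buf=[_ _ _], head=1, tail=1, size=0
write(52): buf=[_ 52 _], head=1, tail=2, size=1
read(): buf=[_ _ _], head=2, tail=2, size=0
write(56): buf=[_ _ 56], head=2, tail=0, size=1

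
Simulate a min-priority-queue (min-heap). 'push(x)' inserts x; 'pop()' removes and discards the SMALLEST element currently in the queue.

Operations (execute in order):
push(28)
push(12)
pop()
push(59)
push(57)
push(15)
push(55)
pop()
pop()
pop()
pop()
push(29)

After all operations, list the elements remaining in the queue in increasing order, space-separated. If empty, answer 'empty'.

push(28): heap contents = [28]
push(12): heap contents = [12, 28]
pop() → 12: heap contents = [28]
push(59): heap contents = [28, 59]
push(57): heap contents = [28, 57, 59]
push(15): heap contents = [15, 28, 57, 59]
push(55): heap contents = [15, 28, 55, 57, 59]
pop() → 15: heap contents = [28, 55, 57, 59]
pop() → 28: heap contents = [55, 57, 59]
pop() → 55: heap contents = [57, 59]
pop() → 57: heap contents = [59]
push(29): heap contents = [29, 59]

Answer: 29 59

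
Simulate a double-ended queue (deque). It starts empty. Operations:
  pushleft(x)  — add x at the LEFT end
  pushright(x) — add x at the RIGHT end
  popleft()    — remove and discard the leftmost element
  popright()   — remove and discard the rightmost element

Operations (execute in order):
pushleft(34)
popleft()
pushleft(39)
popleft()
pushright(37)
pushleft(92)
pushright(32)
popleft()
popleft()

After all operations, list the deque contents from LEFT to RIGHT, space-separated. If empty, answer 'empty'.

Answer: 32

Derivation:
pushleft(34): [34]
popleft(): []
pushleft(39): [39]
popleft(): []
pushright(37): [37]
pushleft(92): [92, 37]
pushright(32): [92, 37, 32]
popleft(): [37, 32]
popleft(): [32]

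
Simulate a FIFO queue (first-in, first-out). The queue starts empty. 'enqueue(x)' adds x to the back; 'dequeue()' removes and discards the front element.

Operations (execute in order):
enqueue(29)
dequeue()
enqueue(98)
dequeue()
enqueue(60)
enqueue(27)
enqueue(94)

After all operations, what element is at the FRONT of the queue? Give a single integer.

enqueue(29): queue = [29]
dequeue(): queue = []
enqueue(98): queue = [98]
dequeue(): queue = []
enqueue(60): queue = [60]
enqueue(27): queue = [60, 27]
enqueue(94): queue = [60, 27, 94]

Answer: 60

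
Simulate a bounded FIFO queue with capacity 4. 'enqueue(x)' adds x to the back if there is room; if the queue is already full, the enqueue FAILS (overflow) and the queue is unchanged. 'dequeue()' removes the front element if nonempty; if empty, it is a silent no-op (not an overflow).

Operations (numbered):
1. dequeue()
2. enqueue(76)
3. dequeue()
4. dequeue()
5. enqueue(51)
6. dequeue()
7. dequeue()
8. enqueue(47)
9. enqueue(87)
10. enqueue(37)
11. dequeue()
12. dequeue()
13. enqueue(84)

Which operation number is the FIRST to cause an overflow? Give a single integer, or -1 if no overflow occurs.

1. dequeue(): empty, no-op, size=0
2. enqueue(76): size=1
3. dequeue(): size=0
4. dequeue(): empty, no-op, size=0
5. enqueue(51): size=1
6. dequeue(): size=0
7. dequeue(): empty, no-op, size=0
8. enqueue(47): size=1
9. enqueue(87): size=2
10. enqueue(37): size=3
11. dequeue(): size=2
12. dequeue(): size=1
13. enqueue(84): size=2

Answer: -1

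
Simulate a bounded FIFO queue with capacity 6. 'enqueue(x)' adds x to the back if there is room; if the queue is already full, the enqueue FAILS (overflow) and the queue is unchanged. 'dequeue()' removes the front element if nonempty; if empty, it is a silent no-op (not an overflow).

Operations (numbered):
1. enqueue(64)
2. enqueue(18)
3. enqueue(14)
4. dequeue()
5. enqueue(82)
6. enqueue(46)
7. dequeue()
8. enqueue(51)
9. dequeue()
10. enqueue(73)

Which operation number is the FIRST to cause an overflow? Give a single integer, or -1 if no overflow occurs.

1. enqueue(64): size=1
2. enqueue(18): size=2
3. enqueue(14): size=3
4. dequeue(): size=2
5. enqueue(82): size=3
6. enqueue(46): size=4
7. dequeue(): size=3
8. enqueue(51): size=4
9. dequeue(): size=3
10. enqueue(73): size=4

Answer: -1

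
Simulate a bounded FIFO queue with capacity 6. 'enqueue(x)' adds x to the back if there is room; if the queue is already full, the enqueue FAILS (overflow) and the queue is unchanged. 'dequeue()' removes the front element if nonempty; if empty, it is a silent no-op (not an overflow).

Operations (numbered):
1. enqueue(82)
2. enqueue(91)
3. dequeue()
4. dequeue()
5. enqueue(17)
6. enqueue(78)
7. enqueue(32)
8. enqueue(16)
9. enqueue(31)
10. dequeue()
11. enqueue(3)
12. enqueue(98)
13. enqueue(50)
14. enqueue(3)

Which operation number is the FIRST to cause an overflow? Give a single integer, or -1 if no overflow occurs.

1. enqueue(82): size=1
2. enqueue(91): size=2
3. dequeue(): size=1
4. dequeue(): size=0
5. enqueue(17): size=1
6. enqueue(78): size=2
7. enqueue(32): size=3
8. enqueue(16): size=4
9. enqueue(31): size=5
10. dequeue(): size=4
11. enqueue(3): size=5
12. enqueue(98): size=6
13. enqueue(50): size=6=cap → OVERFLOW (fail)
14. enqueue(3): size=6=cap → OVERFLOW (fail)

Answer: 13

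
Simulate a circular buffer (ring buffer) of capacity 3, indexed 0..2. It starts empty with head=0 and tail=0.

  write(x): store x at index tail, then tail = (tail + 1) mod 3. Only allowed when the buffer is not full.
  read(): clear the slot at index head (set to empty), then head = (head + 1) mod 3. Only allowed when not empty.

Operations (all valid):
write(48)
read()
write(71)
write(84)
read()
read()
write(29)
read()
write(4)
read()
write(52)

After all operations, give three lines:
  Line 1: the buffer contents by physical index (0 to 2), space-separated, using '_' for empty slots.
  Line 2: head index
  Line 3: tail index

write(48): buf=[48 _ _], head=0, tail=1, size=1
read(): buf=[_ _ _], head=1, tail=1, size=0
write(71): buf=[_ 71 _], head=1, tail=2, size=1
write(84): buf=[_ 71 84], head=1, tail=0, size=2
read(): buf=[_ _ 84], head=2, tail=0, size=1
read(): buf=[_ _ _], head=0, tail=0, size=0
write(29): buf=[29 _ _], head=0, tail=1, size=1
read(): buf=[_ _ _], head=1, tail=1, size=0
write(4): buf=[_ 4 _], head=1, tail=2, size=1
read(): buf=[_ _ _], head=2, tail=2, size=0
write(52): buf=[_ _ 52], head=2, tail=0, size=1

Answer: _ _ 52
2
0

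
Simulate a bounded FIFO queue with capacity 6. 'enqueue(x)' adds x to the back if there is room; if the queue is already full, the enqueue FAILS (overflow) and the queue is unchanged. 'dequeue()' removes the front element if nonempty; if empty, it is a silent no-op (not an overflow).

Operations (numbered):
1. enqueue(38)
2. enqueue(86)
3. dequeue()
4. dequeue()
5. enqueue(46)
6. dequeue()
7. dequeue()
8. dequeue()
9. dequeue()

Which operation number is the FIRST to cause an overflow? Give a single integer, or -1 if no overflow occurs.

1. enqueue(38): size=1
2. enqueue(86): size=2
3. dequeue(): size=1
4. dequeue(): size=0
5. enqueue(46): size=1
6. dequeue(): size=0
7. dequeue(): empty, no-op, size=0
8. dequeue(): empty, no-op, size=0
9. dequeue(): empty, no-op, size=0

Answer: -1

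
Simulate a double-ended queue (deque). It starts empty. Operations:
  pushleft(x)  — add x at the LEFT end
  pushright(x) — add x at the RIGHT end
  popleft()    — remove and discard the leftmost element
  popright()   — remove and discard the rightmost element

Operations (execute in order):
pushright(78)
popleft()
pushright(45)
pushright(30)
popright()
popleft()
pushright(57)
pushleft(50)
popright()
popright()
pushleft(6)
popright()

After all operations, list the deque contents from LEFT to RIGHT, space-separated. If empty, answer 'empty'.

pushright(78): [78]
popleft(): []
pushright(45): [45]
pushright(30): [45, 30]
popright(): [45]
popleft(): []
pushright(57): [57]
pushleft(50): [50, 57]
popright(): [50]
popright(): []
pushleft(6): [6]
popright(): []

Answer: empty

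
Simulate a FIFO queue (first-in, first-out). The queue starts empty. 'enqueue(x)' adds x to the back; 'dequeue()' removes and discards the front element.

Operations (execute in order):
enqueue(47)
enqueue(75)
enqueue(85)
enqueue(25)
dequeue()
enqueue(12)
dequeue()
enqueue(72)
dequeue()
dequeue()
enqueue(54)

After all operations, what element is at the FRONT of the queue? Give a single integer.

enqueue(47): queue = [47]
enqueue(75): queue = [47, 75]
enqueue(85): queue = [47, 75, 85]
enqueue(25): queue = [47, 75, 85, 25]
dequeue(): queue = [75, 85, 25]
enqueue(12): queue = [75, 85, 25, 12]
dequeue(): queue = [85, 25, 12]
enqueue(72): queue = [85, 25, 12, 72]
dequeue(): queue = [25, 12, 72]
dequeue(): queue = [12, 72]
enqueue(54): queue = [12, 72, 54]

Answer: 12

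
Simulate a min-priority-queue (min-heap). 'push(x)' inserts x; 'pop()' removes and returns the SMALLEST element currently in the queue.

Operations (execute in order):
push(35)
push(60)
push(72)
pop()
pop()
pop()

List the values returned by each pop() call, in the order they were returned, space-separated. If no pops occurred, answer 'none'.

push(35): heap contents = [35]
push(60): heap contents = [35, 60]
push(72): heap contents = [35, 60, 72]
pop() → 35: heap contents = [60, 72]
pop() → 60: heap contents = [72]
pop() → 72: heap contents = []

Answer: 35 60 72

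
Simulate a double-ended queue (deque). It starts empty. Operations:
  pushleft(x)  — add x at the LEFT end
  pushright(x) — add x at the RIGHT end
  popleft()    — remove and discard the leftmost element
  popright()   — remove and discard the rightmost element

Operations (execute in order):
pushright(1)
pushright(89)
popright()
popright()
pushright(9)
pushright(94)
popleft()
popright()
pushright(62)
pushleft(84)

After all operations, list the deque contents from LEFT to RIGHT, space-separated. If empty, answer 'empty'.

Answer: 84 62

Derivation:
pushright(1): [1]
pushright(89): [1, 89]
popright(): [1]
popright(): []
pushright(9): [9]
pushright(94): [9, 94]
popleft(): [94]
popright(): []
pushright(62): [62]
pushleft(84): [84, 62]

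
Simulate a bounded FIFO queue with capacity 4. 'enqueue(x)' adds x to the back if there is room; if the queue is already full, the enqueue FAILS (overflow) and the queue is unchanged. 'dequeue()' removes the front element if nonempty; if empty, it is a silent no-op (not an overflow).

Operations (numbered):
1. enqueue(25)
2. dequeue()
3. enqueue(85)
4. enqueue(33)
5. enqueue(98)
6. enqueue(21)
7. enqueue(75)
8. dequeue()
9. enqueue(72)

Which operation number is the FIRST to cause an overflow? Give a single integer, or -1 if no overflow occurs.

1. enqueue(25): size=1
2. dequeue(): size=0
3. enqueue(85): size=1
4. enqueue(33): size=2
5. enqueue(98): size=3
6. enqueue(21): size=4
7. enqueue(75): size=4=cap → OVERFLOW (fail)
8. dequeue(): size=3
9. enqueue(72): size=4

Answer: 7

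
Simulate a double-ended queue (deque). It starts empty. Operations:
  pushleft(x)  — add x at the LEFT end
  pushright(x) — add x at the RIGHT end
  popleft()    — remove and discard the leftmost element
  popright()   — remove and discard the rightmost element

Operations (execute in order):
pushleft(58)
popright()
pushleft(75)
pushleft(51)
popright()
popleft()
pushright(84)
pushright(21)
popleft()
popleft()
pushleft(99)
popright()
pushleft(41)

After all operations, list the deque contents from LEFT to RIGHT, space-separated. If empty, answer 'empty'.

pushleft(58): [58]
popright(): []
pushleft(75): [75]
pushleft(51): [51, 75]
popright(): [51]
popleft(): []
pushright(84): [84]
pushright(21): [84, 21]
popleft(): [21]
popleft(): []
pushleft(99): [99]
popright(): []
pushleft(41): [41]

Answer: 41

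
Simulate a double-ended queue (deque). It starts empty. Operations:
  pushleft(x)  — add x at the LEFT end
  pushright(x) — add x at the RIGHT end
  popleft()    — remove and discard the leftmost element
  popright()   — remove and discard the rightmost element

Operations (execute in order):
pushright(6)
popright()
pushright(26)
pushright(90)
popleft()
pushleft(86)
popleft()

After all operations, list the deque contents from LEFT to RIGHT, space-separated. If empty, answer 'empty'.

pushright(6): [6]
popright(): []
pushright(26): [26]
pushright(90): [26, 90]
popleft(): [90]
pushleft(86): [86, 90]
popleft(): [90]

Answer: 90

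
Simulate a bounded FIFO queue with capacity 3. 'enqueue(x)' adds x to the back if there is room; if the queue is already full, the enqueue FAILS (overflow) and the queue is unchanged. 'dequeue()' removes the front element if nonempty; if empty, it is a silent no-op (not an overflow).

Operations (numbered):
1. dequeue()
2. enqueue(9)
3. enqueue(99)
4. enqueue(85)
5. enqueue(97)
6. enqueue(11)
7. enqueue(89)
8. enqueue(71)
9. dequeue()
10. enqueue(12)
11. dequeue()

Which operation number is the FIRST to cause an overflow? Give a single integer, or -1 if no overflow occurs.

1. dequeue(): empty, no-op, size=0
2. enqueue(9): size=1
3. enqueue(99): size=2
4. enqueue(85): size=3
5. enqueue(97): size=3=cap → OVERFLOW (fail)
6. enqueue(11): size=3=cap → OVERFLOW (fail)
7. enqueue(89): size=3=cap → OVERFLOW (fail)
8. enqueue(71): size=3=cap → OVERFLOW (fail)
9. dequeue(): size=2
10. enqueue(12): size=3
11. dequeue(): size=2

Answer: 5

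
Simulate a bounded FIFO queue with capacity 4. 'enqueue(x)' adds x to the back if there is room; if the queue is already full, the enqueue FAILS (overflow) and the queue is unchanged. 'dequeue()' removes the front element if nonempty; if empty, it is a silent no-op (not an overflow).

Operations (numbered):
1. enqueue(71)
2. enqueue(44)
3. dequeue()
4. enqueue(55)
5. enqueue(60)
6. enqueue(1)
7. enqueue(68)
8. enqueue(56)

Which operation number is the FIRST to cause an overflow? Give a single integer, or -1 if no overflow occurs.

1. enqueue(71): size=1
2. enqueue(44): size=2
3. dequeue(): size=1
4. enqueue(55): size=2
5. enqueue(60): size=3
6. enqueue(1): size=4
7. enqueue(68): size=4=cap → OVERFLOW (fail)
8. enqueue(56): size=4=cap → OVERFLOW (fail)

Answer: 7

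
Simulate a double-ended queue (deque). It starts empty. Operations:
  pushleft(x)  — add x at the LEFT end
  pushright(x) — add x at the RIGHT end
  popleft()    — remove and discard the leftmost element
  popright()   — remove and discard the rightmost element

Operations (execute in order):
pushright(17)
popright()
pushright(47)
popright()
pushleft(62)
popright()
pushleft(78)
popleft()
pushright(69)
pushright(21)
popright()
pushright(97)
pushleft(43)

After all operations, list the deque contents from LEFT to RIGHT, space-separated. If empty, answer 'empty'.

Answer: 43 69 97

Derivation:
pushright(17): [17]
popright(): []
pushright(47): [47]
popright(): []
pushleft(62): [62]
popright(): []
pushleft(78): [78]
popleft(): []
pushright(69): [69]
pushright(21): [69, 21]
popright(): [69]
pushright(97): [69, 97]
pushleft(43): [43, 69, 97]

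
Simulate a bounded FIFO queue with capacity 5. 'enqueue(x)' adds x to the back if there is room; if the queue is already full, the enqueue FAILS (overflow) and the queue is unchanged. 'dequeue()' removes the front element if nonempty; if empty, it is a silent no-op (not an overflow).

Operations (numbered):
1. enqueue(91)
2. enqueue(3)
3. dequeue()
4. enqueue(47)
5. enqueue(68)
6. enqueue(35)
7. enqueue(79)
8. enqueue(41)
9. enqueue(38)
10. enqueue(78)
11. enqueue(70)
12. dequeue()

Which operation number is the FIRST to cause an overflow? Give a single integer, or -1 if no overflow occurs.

1. enqueue(91): size=1
2. enqueue(3): size=2
3. dequeue(): size=1
4. enqueue(47): size=2
5. enqueue(68): size=3
6. enqueue(35): size=4
7. enqueue(79): size=5
8. enqueue(41): size=5=cap → OVERFLOW (fail)
9. enqueue(38): size=5=cap → OVERFLOW (fail)
10. enqueue(78): size=5=cap → OVERFLOW (fail)
11. enqueue(70): size=5=cap → OVERFLOW (fail)
12. dequeue(): size=4

Answer: 8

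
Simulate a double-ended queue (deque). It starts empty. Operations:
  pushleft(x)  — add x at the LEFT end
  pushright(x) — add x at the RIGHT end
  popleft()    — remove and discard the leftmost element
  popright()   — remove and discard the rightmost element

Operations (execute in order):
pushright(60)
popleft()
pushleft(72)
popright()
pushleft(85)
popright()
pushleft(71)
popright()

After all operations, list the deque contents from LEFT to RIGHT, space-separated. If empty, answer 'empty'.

Answer: empty

Derivation:
pushright(60): [60]
popleft(): []
pushleft(72): [72]
popright(): []
pushleft(85): [85]
popright(): []
pushleft(71): [71]
popright(): []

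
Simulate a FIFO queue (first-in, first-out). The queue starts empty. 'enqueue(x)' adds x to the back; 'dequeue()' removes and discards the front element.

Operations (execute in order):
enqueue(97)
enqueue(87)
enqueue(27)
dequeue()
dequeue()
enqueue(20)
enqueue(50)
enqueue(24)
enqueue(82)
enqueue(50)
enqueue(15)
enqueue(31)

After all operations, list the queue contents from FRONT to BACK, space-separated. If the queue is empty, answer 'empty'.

enqueue(97): [97]
enqueue(87): [97, 87]
enqueue(27): [97, 87, 27]
dequeue(): [87, 27]
dequeue(): [27]
enqueue(20): [27, 20]
enqueue(50): [27, 20, 50]
enqueue(24): [27, 20, 50, 24]
enqueue(82): [27, 20, 50, 24, 82]
enqueue(50): [27, 20, 50, 24, 82, 50]
enqueue(15): [27, 20, 50, 24, 82, 50, 15]
enqueue(31): [27, 20, 50, 24, 82, 50, 15, 31]

Answer: 27 20 50 24 82 50 15 31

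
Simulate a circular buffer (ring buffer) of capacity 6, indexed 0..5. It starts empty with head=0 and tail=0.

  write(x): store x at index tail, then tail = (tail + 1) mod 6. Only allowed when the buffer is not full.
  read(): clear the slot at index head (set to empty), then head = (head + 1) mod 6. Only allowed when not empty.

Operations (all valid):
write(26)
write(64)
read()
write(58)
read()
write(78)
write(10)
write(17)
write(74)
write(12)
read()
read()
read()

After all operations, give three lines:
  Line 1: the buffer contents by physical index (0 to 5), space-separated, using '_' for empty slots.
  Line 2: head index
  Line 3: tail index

write(26): buf=[26 _ _ _ _ _], head=0, tail=1, size=1
write(64): buf=[26 64 _ _ _ _], head=0, tail=2, size=2
read(): buf=[_ 64 _ _ _ _], head=1, tail=2, size=1
write(58): buf=[_ 64 58 _ _ _], head=1, tail=3, size=2
read(): buf=[_ _ 58 _ _ _], head=2, tail=3, size=1
write(78): buf=[_ _ 58 78 _ _], head=2, tail=4, size=2
write(10): buf=[_ _ 58 78 10 _], head=2, tail=5, size=3
write(17): buf=[_ _ 58 78 10 17], head=2, tail=0, size=4
write(74): buf=[74 _ 58 78 10 17], head=2, tail=1, size=5
write(12): buf=[74 12 58 78 10 17], head=2, tail=2, size=6
read(): buf=[74 12 _ 78 10 17], head=3, tail=2, size=5
read(): buf=[74 12 _ _ 10 17], head=4, tail=2, size=4
read(): buf=[74 12 _ _ _ 17], head=5, tail=2, size=3

Answer: 74 12 _ _ _ 17
5
2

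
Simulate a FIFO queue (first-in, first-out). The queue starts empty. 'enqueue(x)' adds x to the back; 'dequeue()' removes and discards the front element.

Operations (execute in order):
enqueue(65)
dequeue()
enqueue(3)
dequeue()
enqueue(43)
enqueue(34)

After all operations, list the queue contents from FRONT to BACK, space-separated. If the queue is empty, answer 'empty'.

enqueue(65): [65]
dequeue(): []
enqueue(3): [3]
dequeue(): []
enqueue(43): [43]
enqueue(34): [43, 34]

Answer: 43 34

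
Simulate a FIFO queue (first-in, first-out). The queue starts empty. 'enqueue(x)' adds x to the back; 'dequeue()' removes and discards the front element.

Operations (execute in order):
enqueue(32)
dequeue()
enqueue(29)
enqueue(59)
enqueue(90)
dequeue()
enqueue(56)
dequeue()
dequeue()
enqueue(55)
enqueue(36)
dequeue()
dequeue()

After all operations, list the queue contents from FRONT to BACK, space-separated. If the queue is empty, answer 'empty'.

Answer: 36

Derivation:
enqueue(32): [32]
dequeue(): []
enqueue(29): [29]
enqueue(59): [29, 59]
enqueue(90): [29, 59, 90]
dequeue(): [59, 90]
enqueue(56): [59, 90, 56]
dequeue(): [90, 56]
dequeue(): [56]
enqueue(55): [56, 55]
enqueue(36): [56, 55, 36]
dequeue(): [55, 36]
dequeue(): [36]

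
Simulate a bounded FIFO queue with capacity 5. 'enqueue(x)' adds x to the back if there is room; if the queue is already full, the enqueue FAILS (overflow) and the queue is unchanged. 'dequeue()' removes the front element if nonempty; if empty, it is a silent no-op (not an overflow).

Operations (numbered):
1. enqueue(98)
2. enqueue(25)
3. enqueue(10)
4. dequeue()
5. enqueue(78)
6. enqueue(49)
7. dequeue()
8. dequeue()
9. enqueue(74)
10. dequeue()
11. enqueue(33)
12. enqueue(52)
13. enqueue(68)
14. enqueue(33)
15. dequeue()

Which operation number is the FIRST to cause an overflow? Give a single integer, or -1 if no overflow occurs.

Answer: 14

Derivation:
1. enqueue(98): size=1
2. enqueue(25): size=2
3. enqueue(10): size=3
4. dequeue(): size=2
5. enqueue(78): size=3
6. enqueue(49): size=4
7. dequeue(): size=3
8. dequeue(): size=2
9. enqueue(74): size=3
10. dequeue(): size=2
11. enqueue(33): size=3
12. enqueue(52): size=4
13. enqueue(68): size=5
14. enqueue(33): size=5=cap → OVERFLOW (fail)
15. dequeue(): size=4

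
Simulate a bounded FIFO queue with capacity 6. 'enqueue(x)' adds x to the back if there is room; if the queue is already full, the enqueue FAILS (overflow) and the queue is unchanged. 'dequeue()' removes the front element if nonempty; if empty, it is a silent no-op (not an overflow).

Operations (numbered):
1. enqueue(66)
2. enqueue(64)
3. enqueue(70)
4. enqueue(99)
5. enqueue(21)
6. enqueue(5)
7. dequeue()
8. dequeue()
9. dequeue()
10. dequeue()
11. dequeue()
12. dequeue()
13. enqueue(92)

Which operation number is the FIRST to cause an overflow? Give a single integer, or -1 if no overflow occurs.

1. enqueue(66): size=1
2. enqueue(64): size=2
3. enqueue(70): size=3
4. enqueue(99): size=4
5. enqueue(21): size=5
6. enqueue(5): size=6
7. dequeue(): size=5
8. dequeue(): size=4
9. dequeue(): size=3
10. dequeue(): size=2
11. dequeue(): size=1
12. dequeue(): size=0
13. enqueue(92): size=1

Answer: -1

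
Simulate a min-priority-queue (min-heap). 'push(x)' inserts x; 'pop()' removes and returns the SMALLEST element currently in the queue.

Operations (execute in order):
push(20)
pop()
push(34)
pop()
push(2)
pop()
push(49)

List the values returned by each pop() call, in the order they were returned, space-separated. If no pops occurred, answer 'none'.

Answer: 20 34 2

Derivation:
push(20): heap contents = [20]
pop() → 20: heap contents = []
push(34): heap contents = [34]
pop() → 34: heap contents = []
push(2): heap contents = [2]
pop() → 2: heap contents = []
push(49): heap contents = [49]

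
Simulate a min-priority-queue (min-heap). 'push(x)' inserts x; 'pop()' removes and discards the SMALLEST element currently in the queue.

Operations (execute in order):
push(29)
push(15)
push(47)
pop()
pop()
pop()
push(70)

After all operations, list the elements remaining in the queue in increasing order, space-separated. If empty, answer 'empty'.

Answer: 70

Derivation:
push(29): heap contents = [29]
push(15): heap contents = [15, 29]
push(47): heap contents = [15, 29, 47]
pop() → 15: heap contents = [29, 47]
pop() → 29: heap contents = [47]
pop() → 47: heap contents = []
push(70): heap contents = [70]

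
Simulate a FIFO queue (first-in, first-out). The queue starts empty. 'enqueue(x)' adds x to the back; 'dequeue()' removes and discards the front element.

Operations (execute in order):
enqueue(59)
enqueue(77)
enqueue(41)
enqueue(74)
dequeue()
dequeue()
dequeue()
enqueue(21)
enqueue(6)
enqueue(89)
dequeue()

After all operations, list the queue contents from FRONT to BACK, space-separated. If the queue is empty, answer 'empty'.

Answer: 21 6 89

Derivation:
enqueue(59): [59]
enqueue(77): [59, 77]
enqueue(41): [59, 77, 41]
enqueue(74): [59, 77, 41, 74]
dequeue(): [77, 41, 74]
dequeue(): [41, 74]
dequeue(): [74]
enqueue(21): [74, 21]
enqueue(6): [74, 21, 6]
enqueue(89): [74, 21, 6, 89]
dequeue(): [21, 6, 89]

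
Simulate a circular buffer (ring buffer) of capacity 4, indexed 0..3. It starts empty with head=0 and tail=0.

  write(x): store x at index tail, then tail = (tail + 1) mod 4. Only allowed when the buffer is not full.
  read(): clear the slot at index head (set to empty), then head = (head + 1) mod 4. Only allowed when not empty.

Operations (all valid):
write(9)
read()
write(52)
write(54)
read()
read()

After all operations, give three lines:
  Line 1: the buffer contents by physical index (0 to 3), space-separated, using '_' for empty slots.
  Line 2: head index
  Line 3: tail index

write(9): buf=[9 _ _ _], head=0, tail=1, size=1
read(): buf=[_ _ _ _], head=1, tail=1, size=0
write(52): buf=[_ 52 _ _], head=1, tail=2, size=1
write(54): buf=[_ 52 54 _], head=1, tail=3, size=2
read(): buf=[_ _ 54 _], head=2, tail=3, size=1
read(): buf=[_ _ _ _], head=3, tail=3, size=0

Answer: _ _ _ _
3
3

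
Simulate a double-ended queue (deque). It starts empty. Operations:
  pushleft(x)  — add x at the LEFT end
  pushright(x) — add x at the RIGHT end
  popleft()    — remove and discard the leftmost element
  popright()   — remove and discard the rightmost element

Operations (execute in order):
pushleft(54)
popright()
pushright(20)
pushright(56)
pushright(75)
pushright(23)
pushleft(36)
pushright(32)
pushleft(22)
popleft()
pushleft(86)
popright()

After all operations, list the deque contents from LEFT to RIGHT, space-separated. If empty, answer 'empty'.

pushleft(54): [54]
popright(): []
pushright(20): [20]
pushright(56): [20, 56]
pushright(75): [20, 56, 75]
pushright(23): [20, 56, 75, 23]
pushleft(36): [36, 20, 56, 75, 23]
pushright(32): [36, 20, 56, 75, 23, 32]
pushleft(22): [22, 36, 20, 56, 75, 23, 32]
popleft(): [36, 20, 56, 75, 23, 32]
pushleft(86): [86, 36, 20, 56, 75, 23, 32]
popright(): [86, 36, 20, 56, 75, 23]

Answer: 86 36 20 56 75 23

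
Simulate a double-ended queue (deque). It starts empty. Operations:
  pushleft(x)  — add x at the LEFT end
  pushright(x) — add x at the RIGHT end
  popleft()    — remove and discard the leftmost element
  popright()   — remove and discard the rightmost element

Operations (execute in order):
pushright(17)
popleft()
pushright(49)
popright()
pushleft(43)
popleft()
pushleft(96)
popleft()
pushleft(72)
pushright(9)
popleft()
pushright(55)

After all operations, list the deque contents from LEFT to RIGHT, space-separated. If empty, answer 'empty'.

pushright(17): [17]
popleft(): []
pushright(49): [49]
popright(): []
pushleft(43): [43]
popleft(): []
pushleft(96): [96]
popleft(): []
pushleft(72): [72]
pushright(9): [72, 9]
popleft(): [9]
pushright(55): [9, 55]

Answer: 9 55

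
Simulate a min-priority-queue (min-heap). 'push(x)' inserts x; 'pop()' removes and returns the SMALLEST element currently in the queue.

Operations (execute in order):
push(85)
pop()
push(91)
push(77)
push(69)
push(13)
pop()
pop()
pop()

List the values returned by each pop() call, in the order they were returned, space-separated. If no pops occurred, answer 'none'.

Answer: 85 13 69 77

Derivation:
push(85): heap contents = [85]
pop() → 85: heap contents = []
push(91): heap contents = [91]
push(77): heap contents = [77, 91]
push(69): heap contents = [69, 77, 91]
push(13): heap contents = [13, 69, 77, 91]
pop() → 13: heap contents = [69, 77, 91]
pop() → 69: heap contents = [77, 91]
pop() → 77: heap contents = [91]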